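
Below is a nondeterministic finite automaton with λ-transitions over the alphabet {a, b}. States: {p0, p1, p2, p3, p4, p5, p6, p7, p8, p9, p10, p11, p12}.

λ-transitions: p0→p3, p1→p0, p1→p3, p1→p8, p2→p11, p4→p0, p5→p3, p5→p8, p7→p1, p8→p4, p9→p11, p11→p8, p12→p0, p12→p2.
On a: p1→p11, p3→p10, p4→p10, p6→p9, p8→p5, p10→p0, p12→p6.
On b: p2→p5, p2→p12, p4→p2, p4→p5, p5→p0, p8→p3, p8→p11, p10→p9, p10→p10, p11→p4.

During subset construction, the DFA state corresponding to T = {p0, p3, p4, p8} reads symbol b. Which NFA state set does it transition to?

{p0, p2, p3, p4, p5, p8, p11}

p4 on b → {p2, p5}.
p8 on b → {p3, p11}.
No b-transition from p0, p3.
Union after reading b: {p2, p3, p5, p11}.
Now take the λ-closure:
From p5 via λ: add p8.
From p8 via λ: add p4.
From p4 via λ: add p0.
No new states can be added; the closed set is {p0, p2, p3, p4, p5, p8, p11}.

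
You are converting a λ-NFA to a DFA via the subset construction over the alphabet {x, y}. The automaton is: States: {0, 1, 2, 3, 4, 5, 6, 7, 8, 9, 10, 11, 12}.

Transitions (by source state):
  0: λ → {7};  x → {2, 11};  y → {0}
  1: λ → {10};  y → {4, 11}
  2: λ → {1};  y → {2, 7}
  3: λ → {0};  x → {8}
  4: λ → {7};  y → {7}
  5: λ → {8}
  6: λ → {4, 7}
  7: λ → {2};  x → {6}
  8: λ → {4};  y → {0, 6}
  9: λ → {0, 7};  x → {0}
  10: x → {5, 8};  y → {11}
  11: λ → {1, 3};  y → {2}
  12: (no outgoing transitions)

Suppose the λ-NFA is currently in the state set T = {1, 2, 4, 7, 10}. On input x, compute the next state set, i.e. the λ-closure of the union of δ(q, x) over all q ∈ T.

7 on x → {6}.
10 on x → {5, 8}.
No x-transition from 1, 2, 4.
Union after reading x: {5, 6, 8}.
Now take the λ-closure:
From 6 via λ: add 4, 7.
From 7 via λ: add 2.
From 2 via λ: add 1.
From 1 via λ: add 10.
No new states can be added; the closed set is {1, 2, 4, 5, 6, 7, 8, 10}.

{1, 2, 4, 5, 6, 7, 8, 10}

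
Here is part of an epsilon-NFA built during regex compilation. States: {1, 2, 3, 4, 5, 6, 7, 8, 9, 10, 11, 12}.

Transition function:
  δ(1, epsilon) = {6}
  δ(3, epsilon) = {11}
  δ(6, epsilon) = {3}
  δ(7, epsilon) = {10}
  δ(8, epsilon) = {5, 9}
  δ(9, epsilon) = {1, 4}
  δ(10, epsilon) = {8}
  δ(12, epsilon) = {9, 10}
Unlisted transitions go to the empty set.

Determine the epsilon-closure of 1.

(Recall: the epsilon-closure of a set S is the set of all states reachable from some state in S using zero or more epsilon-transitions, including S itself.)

{1, 3, 6, 11}

Start with {1}.
From 1 via epsilon: add 6.
From 6 via epsilon: add 3.
From 3 via epsilon: add 11.
No new states can be added; the closed set is {1, 3, 6, 11}.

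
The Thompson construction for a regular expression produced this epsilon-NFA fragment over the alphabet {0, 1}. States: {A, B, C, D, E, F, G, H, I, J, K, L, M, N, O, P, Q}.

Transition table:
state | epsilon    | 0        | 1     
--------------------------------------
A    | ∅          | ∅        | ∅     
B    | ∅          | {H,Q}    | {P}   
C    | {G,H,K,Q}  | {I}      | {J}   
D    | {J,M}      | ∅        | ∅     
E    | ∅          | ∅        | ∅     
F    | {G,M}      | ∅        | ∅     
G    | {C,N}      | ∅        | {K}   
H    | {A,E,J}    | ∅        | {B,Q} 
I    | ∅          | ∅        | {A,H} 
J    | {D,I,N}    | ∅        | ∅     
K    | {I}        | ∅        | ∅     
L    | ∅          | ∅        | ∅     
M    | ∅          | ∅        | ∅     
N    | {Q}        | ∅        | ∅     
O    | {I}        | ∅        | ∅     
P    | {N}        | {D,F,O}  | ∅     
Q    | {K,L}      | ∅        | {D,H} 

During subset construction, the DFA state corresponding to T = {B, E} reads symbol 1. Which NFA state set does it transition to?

{I, K, L, N, P, Q}

B on 1 → {P}.
No 1-transition from E.
Union after reading 1: {P}.
Now take the epsilon-closure:
From P via epsilon: add N.
From N via epsilon: add Q.
From Q via epsilon: add K, L.
From K via epsilon: add I.
No new states can be added; the closed set is {I, K, L, N, P, Q}.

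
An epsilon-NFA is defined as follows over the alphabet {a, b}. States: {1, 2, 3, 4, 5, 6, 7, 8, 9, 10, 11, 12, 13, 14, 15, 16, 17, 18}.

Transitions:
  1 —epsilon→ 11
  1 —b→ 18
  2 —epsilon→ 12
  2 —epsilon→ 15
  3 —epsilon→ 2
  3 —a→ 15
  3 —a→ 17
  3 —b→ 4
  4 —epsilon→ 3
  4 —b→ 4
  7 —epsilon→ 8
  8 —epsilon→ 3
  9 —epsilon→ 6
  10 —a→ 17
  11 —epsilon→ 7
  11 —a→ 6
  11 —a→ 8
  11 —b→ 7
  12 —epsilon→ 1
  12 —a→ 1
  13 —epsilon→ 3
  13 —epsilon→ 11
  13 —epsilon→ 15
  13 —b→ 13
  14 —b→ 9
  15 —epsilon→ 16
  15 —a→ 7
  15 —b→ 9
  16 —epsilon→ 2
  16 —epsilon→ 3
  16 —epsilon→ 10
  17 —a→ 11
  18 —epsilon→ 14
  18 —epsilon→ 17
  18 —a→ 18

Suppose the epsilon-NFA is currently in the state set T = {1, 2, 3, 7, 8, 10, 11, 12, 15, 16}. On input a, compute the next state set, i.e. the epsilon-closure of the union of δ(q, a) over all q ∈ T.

{1, 2, 3, 6, 7, 8, 10, 11, 12, 15, 16, 17}

3 on a → {15, 17}.
10 on a → {17}.
11 on a → {6, 8}.
12 on a → {1}.
15 on a → {7}.
No a-transition from 1, 2, 7, 8, 16.
Union after reading a: {1, 6, 7, 8, 15, 17}.
Now take the epsilon-closure:
From 1 via epsilon: add 11.
From 8 via epsilon: add 3.
From 15 via epsilon: add 16.
From 3 via epsilon: add 2.
From 16 via epsilon: add 10.
From 2 via epsilon: add 12.
No new states can be added; the closed set is {1, 2, 3, 6, 7, 8, 10, 11, 12, 15, 16, 17}.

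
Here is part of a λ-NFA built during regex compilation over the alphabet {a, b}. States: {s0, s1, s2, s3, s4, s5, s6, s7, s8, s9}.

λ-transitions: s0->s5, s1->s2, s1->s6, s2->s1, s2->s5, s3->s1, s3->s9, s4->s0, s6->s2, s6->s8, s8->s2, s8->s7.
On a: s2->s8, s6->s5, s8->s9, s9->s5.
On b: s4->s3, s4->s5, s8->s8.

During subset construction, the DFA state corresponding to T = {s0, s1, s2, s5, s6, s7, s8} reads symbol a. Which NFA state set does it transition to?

{s1, s2, s5, s6, s7, s8, s9}

s2 on a → {s8}.
s6 on a → {s5}.
s8 on a → {s9}.
No a-transition from s0, s1, s5, s7.
Union after reading a: {s5, s8, s9}.
Now take the λ-closure:
From s8 via λ: add s2, s7.
From s2 via λ: add s1.
From s1 via λ: add s6.
No new states can be added; the closed set is {s1, s2, s5, s6, s7, s8, s9}.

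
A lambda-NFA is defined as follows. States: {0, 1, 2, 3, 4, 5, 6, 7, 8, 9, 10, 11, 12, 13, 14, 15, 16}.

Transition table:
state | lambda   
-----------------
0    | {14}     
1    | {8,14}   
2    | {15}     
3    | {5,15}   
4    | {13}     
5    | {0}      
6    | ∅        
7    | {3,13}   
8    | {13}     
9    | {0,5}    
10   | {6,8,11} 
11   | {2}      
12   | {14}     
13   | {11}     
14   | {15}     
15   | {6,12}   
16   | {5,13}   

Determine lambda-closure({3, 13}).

Start with {3, 13}.
From 3 via lambda: add 5, 15.
From 13 via lambda: add 11.
From 5 via lambda: add 0.
From 11 via lambda: add 2.
From 15 via lambda: add 6, 12.
From 0 via lambda: add 14.
No new states can be added; the closed set is {0, 2, 3, 5, 6, 11, 12, 13, 14, 15}.

{0, 2, 3, 5, 6, 11, 12, 13, 14, 15}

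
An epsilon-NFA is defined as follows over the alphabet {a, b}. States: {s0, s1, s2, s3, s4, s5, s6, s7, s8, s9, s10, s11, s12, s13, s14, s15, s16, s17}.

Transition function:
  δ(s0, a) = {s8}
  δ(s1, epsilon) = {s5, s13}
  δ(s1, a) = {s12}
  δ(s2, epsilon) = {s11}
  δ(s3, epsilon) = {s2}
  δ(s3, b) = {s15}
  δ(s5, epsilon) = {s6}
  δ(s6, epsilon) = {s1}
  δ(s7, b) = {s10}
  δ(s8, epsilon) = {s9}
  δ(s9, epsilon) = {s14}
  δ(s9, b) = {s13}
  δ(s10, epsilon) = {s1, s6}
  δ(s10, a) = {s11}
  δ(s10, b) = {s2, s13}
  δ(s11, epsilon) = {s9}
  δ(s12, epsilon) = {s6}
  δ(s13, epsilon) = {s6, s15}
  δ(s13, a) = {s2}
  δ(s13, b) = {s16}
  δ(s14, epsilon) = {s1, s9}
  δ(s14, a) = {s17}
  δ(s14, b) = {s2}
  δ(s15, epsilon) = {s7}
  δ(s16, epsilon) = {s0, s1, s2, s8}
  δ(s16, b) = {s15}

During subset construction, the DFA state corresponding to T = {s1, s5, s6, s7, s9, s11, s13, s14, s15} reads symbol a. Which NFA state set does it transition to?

s1 on a → {s12}.
s13 on a → {s2}.
s14 on a → {s17}.
No a-transition from s5, s6, s7, s9, s11, s15.
Union after reading a: {s2, s12, s17}.
Now take the epsilon-closure:
From s2 via epsilon: add s11.
From s12 via epsilon: add s6.
From s6 via epsilon: add s1.
From s11 via epsilon: add s9.
From s1 via epsilon: add s5, s13.
From s9 via epsilon: add s14.
From s13 via epsilon: add s15.
From s15 via epsilon: add s7.
No new states can be added; the closed set is {s1, s2, s5, s6, s7, s9, s11, s12, s13, s14, s15, s17}.

{s1, s2, s5, s6, s7, s9, s11, s12, s13, s14, s15, s17}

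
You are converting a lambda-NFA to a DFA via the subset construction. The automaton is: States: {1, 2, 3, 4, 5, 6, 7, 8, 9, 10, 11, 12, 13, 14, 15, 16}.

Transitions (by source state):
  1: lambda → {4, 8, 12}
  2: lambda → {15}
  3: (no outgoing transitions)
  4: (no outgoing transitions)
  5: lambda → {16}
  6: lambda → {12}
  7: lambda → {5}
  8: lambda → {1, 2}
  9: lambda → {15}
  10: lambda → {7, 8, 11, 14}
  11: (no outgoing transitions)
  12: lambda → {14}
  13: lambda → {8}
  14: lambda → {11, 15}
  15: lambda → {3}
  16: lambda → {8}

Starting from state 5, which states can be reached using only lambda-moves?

Start with {5}.
From 5 via lambda: add 16.
From 16 via lambda: add 8.
From 8 via lambda: add 1, 2.
From 1 via lambda: add 4, 12.
From 2 via lambda: add 15.
From 12 via lambda: add 14.
From 15 via lambda: add 3.
From 14 via lambda: add 11.
No new states can be added; the closed set is {1, 2, 3, 4, 5, 8, 11, 12, 14, 15, 16}.

{1, 2, 3, 4, 5, 8, 11, 12, 14, 15, 16}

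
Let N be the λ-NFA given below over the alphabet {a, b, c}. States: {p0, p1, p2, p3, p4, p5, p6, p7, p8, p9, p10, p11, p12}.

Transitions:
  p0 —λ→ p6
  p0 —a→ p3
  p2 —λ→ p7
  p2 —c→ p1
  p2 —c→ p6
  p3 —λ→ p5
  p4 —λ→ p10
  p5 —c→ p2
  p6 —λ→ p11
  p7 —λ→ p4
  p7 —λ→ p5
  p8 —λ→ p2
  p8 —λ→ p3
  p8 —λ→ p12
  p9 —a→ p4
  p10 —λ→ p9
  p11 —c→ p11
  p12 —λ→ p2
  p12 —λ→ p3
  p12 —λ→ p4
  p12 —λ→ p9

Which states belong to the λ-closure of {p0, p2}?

{p0, p2, p4, p5, p6, p7, p9, p10, p11}

Start with {p0, p2}.
From p0 via λ: add p6.
From p2 via λ: add p7.
From p6 via λ: add p11.
From p7 via λ: add p4, p5.
From p4 via λ: add p10.
From p10 via λ: add p9.
No new states can be added; the closed set is {p0, p2, p4, p5, p6, p7, p9, p10, p11}.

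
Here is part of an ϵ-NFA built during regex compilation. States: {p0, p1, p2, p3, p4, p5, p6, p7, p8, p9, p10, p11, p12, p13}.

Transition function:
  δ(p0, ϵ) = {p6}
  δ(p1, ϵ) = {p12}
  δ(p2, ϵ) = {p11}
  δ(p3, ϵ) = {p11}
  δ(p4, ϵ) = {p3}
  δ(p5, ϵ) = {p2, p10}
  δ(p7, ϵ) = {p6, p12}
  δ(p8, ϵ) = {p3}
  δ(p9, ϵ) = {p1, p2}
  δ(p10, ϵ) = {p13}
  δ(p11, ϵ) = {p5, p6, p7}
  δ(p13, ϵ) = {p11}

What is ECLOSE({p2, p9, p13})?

Start with {p2, p9, p13}.
From p2 via ϵ: add p11.
From p9 via ϵ: add p1.
From p1 via ϵ: add p12.
From p11 via ϵ: add p5, p6, p7.
From p5 via ϵ: add p10.
No new states can be added; the closed set is {p1, p2, p5, p6, p7, p9, p10, p11, p12, p13}.

{p1, p2, p5, p6, p7, p9, p10, p11, p12, p13}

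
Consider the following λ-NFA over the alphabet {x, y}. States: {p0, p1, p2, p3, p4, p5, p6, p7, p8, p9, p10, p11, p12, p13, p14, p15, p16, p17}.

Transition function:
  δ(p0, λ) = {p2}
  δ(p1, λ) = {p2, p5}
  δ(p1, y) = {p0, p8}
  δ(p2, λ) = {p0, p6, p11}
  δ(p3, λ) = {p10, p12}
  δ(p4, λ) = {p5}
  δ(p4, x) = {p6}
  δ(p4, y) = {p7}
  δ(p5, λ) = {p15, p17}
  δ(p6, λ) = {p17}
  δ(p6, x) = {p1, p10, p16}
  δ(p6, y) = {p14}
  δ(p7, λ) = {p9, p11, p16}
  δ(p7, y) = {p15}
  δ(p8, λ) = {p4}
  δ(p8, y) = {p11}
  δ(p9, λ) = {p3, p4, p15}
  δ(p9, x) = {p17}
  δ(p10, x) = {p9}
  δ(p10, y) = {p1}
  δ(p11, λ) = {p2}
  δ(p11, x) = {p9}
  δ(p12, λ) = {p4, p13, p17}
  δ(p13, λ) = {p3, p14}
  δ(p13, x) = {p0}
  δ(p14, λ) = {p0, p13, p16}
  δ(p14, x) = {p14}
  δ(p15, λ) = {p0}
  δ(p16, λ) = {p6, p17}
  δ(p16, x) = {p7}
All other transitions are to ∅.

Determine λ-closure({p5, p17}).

Start with {p5, p17}.
From p5 via λ: add p15.
From p15 via λ: add p0.
From p0 via λ: add p2.
From p2 via λ: add p6, p11.
No new states can be added; the closed set is {p0, p2, p5, p6, p11, p15, p17}.

{p0, p2, p5, p6, p11, p15, p17}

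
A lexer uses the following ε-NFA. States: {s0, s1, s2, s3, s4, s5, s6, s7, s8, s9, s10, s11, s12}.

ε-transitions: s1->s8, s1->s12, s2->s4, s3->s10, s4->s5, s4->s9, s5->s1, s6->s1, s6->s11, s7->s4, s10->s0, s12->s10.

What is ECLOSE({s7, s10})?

{s0, s1, s4, s5, s7, s8, s9, s10, s12}

Start with {s7, s10}.
From s7 via ε: add s4.
From s10 via ε: add s0.
From s4 via ε: add s5, s9.
From s5 via ε: add s1.
From s1 via ε: add s8, s12.
No new states can be added; the closed set is {s0, s1, s4, s5, s7, s8, s9, s10, s12}.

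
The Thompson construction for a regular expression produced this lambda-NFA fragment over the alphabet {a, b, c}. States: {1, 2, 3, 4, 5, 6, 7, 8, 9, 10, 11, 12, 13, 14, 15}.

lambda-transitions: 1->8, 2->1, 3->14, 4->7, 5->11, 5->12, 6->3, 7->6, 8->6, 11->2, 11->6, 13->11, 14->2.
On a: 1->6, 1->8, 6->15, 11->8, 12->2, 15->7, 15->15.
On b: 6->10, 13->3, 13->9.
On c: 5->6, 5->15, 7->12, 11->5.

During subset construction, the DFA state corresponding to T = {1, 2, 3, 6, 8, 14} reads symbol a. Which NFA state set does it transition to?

{1, 2, 3, 6, 8, 14, 15}

1 on a → {6, 8}.
6 on a → {15}.
No a-transition from 2, 3, 8, 14.
Union after reading a: {6, 8, 15}.
Now take the lambda-closure:
From 6 via lambda: add 3.
From 3 via lambda: add 14.
From 14 via lambda: add 2.
From 2 via lambda: add 1.
No new states can be added; the closed set is {1, 2, 3, 6, 8, 14, 15}.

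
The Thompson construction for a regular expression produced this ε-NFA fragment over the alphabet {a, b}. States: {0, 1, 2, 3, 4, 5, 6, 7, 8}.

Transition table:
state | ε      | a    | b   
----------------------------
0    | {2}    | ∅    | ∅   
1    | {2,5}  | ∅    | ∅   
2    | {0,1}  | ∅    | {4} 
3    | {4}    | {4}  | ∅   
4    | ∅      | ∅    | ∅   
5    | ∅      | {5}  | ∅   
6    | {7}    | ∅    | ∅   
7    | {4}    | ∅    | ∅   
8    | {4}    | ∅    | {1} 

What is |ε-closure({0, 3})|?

Start with {0, 3}.
From 0 via ε: add 2.
From 3 via ε: add 4.
From 2 via ε: add 1.
From 1 via ε: add 5.
ε-closure = {0, 1, 2, 3, 4, 5}, which has 6 states.

6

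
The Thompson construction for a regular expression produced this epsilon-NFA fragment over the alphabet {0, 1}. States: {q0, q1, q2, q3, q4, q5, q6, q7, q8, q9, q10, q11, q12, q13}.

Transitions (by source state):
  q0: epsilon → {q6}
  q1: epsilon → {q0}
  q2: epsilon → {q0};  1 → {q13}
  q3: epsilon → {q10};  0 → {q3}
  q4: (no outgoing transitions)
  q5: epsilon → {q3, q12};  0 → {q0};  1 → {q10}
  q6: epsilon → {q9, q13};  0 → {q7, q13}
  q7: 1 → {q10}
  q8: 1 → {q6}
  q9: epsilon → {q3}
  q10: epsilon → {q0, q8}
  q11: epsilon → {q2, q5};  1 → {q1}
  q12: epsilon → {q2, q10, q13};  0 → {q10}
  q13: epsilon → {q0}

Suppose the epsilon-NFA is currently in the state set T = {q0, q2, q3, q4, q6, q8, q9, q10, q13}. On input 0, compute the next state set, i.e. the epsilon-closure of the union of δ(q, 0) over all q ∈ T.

q3 on 0 → {q3}.
q6 on 0 → {q7, q13}.
No 0-transition from q0, q2, q4, q8, q9, q10, q13.
Union after reading 0: {q3, q7, q13}.
Now take the epsilon-closure:
From q3 via epsilon: add q10.
From q13 via epsilon: add q0.
From q0 via epsilon: add q6.
From q10 via epsilon: add q8.
From q6 via epsilon: add q9.
No new states can be added; the closed set is {q0, q3, q6, q7, q8, q9, q10, q13}.

{q0, q3, q6, q7, q8, q9, q10, q13}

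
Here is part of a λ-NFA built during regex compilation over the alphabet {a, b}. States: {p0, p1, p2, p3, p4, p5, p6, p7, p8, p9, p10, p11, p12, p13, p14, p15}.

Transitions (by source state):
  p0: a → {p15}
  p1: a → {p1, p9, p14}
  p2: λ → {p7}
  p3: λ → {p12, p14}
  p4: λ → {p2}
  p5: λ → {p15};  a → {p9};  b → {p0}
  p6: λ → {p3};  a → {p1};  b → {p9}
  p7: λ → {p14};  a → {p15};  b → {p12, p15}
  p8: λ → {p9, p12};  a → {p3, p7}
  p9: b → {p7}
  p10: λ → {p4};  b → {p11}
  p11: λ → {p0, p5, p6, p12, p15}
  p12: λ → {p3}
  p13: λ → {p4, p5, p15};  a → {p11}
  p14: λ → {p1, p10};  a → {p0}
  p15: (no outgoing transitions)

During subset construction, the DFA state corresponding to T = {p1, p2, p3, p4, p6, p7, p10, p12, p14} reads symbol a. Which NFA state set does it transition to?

p1 on a → {p1, p9, p14}.
p6 on a → {p1}.
p7 on a → {p15}.
p14 on a → {p0}.
No a-transition from p2, p3, p4, p10, p12.
Union after reading a: {p0, p1, p9, p14, p15}.
Now take the λ-closure:
From p14 via λ: add p10.
From p10 via λ: add p4.
From p4 via λ: add p2.
From p2 via λ: add p7.
No new states can be added; the closed set is {p0, p1, p2, p4, p7, p9, p10, p14, p15}.

{p0, p1, p2, p4, p7, p9, p10, p14, p15}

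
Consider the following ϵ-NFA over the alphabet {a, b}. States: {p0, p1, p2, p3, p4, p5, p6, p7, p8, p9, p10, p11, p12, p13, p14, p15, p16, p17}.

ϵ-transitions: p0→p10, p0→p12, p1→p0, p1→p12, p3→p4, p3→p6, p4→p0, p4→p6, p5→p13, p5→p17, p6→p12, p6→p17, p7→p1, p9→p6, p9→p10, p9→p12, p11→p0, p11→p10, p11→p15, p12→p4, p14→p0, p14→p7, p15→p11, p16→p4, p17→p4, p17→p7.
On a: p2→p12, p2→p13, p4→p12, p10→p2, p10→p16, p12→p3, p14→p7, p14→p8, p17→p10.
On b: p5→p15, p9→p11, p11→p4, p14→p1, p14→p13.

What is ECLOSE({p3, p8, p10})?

Start with {p3, p8, p10}.
From p3 via ϵ: add p4, p6.
From p4 via ϵ: add p0.
From p6 via ϵ: add p12, p17.
From p17 via ϵ: add p7.
From p7 via ϵ: add p1.
No new states can be added; the closed set is {p0, p1, p3, p4, p6, p7, p8, p10, p12, p17}.

{p0, p1, p3, p4, p6, p7, p8, p10, p12, p17}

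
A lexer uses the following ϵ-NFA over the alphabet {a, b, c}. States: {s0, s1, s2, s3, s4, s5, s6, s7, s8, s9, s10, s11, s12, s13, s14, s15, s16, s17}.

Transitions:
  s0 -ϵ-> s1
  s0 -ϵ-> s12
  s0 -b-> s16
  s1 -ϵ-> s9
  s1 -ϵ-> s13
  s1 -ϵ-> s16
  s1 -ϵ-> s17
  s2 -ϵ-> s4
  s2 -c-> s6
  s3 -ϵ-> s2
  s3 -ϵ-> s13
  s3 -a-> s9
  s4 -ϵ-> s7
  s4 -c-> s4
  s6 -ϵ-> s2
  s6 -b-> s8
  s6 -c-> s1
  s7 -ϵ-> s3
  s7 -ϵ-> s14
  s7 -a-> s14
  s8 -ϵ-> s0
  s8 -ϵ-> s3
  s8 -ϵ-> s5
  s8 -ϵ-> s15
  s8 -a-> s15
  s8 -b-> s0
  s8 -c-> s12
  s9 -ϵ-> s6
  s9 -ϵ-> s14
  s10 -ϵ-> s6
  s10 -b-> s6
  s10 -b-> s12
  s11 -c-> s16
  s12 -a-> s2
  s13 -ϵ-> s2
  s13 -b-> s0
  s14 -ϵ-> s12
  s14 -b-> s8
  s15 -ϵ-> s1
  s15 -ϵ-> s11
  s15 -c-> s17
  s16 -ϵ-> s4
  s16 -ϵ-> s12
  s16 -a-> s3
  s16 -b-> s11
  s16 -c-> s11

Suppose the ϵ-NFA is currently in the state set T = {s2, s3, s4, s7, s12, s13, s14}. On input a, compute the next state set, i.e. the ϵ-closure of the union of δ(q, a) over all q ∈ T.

{s2, s3, s4, s6, s7, s9, s12, s13, s14}

s3 on a → {s9}.
s7 on a → {s14}.
s12 on a → {s2}.
No a-transition from s2, s4, s13, s14.
Union after reading a: {s2, s9, s14}.
Now take the ϵ-closure:
From s2 via ϵ: add s4.
From s9 via ϵ: add s6.
From s14 via ϵ: add s12.
From s4 via ϵ: add s7.
From s7 via ϵ: add s3.
From s3 via ϵ: add s13.
No new states can be added; the closed set is {s2, s3, s4, s6, s7, s9, s12, s13, s14}.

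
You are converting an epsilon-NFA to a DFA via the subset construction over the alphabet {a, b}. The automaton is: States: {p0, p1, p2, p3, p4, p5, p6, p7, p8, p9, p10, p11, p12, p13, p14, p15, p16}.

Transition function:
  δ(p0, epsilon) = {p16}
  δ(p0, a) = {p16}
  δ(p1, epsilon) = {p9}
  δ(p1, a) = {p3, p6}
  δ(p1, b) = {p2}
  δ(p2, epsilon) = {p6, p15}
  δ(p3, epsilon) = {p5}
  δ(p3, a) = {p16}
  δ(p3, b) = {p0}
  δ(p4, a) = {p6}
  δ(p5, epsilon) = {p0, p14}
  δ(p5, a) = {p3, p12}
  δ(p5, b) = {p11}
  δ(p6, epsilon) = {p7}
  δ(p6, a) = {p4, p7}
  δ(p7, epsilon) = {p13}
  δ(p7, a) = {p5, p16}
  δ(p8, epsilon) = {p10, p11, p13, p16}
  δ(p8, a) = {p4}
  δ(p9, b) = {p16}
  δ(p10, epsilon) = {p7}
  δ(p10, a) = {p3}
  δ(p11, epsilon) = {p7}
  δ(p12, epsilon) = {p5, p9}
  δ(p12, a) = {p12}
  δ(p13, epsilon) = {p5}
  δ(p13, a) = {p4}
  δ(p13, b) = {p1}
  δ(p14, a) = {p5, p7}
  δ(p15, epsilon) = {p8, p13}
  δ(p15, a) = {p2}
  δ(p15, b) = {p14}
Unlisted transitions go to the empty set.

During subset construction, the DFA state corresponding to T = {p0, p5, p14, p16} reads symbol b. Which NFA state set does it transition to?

p5 on b → {p11}.
No b-transition from p0, p14, p16.
Union after reading b: {p11}.
Now take the epsilon-closure:
From p11 via epsilon: add p7.
From p7 via epsilon: add p13.
From p13 via epsilon: add p5.
From p5 via epsilon: add p0, p14.
From p0 via epsilon: add p16.
No new states can be added; the closed set is {p0, p5, p7, p11, p13, p14, p16}.

{p0, p5, p7, p11, p13, p14, p16}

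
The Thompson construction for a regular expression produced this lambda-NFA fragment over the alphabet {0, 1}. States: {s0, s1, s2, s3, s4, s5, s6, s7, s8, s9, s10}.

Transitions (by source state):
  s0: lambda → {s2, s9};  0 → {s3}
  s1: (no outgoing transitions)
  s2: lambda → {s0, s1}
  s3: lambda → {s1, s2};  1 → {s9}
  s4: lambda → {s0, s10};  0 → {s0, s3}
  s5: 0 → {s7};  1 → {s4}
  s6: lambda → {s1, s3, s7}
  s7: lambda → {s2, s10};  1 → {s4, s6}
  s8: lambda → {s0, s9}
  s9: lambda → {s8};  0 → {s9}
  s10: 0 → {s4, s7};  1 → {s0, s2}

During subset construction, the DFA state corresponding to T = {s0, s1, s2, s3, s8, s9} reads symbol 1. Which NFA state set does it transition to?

s3 on 1 → {s9}.
No 1-transition from s0, s1, s2, s8, s9.
Union after reading 1: {s9}.
Now take the lambda-closure:
From s9 via lambda: add s8.
From s8 via lambda: add s0.
From s0 via lambda: add s2.
From s2 via lambda: add s1.
No new states can be added; the closed set is {s0, s1, s2, s8, s9}.

{s0, s1, s2, s8, s9}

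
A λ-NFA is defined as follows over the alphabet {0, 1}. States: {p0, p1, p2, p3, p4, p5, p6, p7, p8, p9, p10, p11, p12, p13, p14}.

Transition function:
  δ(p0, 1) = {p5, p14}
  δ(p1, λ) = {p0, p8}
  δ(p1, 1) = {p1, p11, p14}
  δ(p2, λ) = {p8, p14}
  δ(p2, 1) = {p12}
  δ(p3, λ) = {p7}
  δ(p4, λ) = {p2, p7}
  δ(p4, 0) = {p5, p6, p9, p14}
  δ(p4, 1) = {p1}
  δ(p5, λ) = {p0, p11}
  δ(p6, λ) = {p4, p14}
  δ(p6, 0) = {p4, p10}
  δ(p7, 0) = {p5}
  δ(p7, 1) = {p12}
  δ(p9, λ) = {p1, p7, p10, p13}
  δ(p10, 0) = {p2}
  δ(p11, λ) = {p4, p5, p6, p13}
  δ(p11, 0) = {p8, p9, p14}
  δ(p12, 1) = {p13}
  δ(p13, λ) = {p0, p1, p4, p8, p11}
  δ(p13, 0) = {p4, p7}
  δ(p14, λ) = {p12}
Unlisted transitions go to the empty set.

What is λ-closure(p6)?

Start with {p6}.
From p6 via λ: add p4, p14.
From p4 via λ: add p2, p7.
From p14 via λ: add p12.
From p2 via λ: add p8.
No new states can be added; the closed set is {p2, p4, p6, p7, p8, p12, p14}.

{p2, p4, p6, p7, p8, p12, p14}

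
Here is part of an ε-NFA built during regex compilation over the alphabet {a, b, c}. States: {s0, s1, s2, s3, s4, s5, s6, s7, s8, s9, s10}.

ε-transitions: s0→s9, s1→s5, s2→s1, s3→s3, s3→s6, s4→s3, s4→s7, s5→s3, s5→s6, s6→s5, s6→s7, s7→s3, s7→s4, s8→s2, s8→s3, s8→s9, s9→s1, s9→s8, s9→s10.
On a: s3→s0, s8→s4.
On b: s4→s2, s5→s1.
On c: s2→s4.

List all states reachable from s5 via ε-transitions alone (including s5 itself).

{s3, s4, s5, s6, s7}

Start with {s5}.
From s5 via ε: add s3, s6.
From s6 via ε: add s7.
From s7 via ε: add s4.
No new states can be added; the closed set is {s3, s4, s5, s6, s7}.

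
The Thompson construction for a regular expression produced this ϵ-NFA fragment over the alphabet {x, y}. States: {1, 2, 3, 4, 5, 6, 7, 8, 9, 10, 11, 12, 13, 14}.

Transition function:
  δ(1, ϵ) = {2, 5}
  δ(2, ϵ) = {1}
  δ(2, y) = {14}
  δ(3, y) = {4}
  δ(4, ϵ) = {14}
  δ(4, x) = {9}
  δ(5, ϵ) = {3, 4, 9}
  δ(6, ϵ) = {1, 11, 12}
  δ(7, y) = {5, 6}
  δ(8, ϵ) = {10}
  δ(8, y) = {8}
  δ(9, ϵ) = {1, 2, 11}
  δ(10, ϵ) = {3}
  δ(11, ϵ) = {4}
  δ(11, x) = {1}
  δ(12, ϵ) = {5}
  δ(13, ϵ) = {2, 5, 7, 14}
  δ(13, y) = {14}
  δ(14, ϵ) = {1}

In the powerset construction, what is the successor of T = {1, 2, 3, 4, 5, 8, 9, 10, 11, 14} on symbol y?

{1, 2, 3, 4, 5, 8, 9, 10, 11, 14}

2 on y → {14}.
3 on y → {4}.
8 on y → {8}.
No y-transition from 1, 4, 5, 9, 10, 11, 14.
Union after reading y: {4, 8, 14}.
Now take the ϵ-closure:
From 8 via ϵ: add 10.
From 14 via ϵ: add 1.
From 1 via ϵ: add 2, 5.
From 10 via ϵ: add 3.
From 5 via ϵ: add 9.
From 9 via ϵ: add 11.
No new states can be added; the closed set is {1, 2, 3, 4, 5, 8, 9, 10, 11, 14}.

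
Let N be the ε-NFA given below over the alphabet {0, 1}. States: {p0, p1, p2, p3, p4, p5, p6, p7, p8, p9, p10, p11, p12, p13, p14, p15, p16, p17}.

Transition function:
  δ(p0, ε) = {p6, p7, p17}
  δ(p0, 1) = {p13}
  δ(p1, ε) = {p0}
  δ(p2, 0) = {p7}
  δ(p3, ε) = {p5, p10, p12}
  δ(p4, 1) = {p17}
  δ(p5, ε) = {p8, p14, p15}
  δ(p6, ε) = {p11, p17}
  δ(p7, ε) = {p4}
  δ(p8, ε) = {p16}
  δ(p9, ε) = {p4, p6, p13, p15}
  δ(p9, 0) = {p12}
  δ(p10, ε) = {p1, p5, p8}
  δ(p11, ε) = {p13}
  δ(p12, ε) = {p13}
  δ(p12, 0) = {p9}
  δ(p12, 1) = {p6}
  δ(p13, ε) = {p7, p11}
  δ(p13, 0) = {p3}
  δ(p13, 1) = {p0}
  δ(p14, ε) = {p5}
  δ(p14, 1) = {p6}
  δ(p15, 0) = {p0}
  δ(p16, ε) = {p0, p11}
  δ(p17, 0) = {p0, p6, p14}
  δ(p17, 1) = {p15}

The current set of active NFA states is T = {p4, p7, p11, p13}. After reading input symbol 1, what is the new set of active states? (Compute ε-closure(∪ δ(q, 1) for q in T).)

p4 on 1 → {p17}.
p13 on 1 → {p0}.
No 1-transition from p7, p11.
Union after reading 1: {p0, p17}.
Now take the ε-closure:
From p0 via ε: add p6, p7.
From p6 via ε: add p11.
From p7 via ε: add p4.
From p11 via ε: add p13.
No new states can be added; the closed set is {p0, p4, p6, p7, p11, p13, p17}.

{p0, p4, p6, p7, p11, p13, p17}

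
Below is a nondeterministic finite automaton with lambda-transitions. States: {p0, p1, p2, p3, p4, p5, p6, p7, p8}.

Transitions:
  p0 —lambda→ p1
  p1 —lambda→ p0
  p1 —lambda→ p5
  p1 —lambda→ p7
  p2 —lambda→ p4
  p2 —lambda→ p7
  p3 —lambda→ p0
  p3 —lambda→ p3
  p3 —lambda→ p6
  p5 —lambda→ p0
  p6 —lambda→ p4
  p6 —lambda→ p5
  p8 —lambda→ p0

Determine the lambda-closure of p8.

Start with {p8}.
From p8 via lambda: add p0.
From p0 via lambda: add p1.
From p1 via lambda: add p5, p7.
No new states can be added; the closed set is {p0, p1, p5, p7, p8}.

{p0, p1, p5, p7, p8}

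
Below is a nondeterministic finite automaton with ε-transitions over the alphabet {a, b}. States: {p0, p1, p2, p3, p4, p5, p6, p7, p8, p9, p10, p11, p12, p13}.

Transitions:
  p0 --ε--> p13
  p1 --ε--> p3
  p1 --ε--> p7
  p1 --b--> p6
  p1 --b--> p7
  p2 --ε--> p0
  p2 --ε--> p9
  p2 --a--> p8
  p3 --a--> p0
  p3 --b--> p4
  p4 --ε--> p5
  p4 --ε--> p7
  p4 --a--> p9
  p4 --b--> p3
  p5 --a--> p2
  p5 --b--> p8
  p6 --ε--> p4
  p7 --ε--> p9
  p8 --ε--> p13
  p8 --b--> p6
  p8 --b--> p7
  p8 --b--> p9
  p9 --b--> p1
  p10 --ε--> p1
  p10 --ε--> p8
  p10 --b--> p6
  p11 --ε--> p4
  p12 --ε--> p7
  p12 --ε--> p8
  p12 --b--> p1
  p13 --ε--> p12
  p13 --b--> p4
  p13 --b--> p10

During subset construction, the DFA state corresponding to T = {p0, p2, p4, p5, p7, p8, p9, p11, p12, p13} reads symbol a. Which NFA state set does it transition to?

{p0, p2, p7, p8, p9, p12, p13}

p2 on a → {p8}.
p4 on a → {p9}.
p5 on a → {p2}.
No a-transition from p0, p7, p8, p9, p11, p12, p13.
Union after reading a: {p2, p8, p9}.
Now take the ε-closure:
From p2 via ε: add p0.
From p8 via ε: add p13.
From p13 via ε: add p12.
From p12 via ε: add p7.
No new states can be added; the closed set is {p0, p2, p7, p8, p9, p12, p13}.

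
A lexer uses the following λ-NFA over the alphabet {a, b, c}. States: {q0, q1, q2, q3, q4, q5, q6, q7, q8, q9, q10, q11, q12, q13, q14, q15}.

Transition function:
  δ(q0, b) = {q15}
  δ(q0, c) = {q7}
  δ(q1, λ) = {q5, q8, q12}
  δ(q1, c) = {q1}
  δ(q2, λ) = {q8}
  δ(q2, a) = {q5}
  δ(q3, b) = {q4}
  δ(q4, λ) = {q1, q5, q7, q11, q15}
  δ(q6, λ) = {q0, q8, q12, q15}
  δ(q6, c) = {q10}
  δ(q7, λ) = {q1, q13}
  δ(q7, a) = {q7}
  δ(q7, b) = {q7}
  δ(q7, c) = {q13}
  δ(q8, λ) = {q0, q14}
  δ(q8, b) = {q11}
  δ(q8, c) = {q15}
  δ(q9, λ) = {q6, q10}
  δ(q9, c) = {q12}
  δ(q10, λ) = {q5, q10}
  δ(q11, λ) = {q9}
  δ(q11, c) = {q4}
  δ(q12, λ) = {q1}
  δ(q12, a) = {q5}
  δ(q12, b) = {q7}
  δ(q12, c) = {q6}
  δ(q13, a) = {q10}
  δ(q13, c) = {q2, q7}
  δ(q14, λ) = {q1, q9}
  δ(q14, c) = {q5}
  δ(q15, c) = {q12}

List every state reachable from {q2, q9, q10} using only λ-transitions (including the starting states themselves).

{q0, q1, q2, q5, q6, q8, q9, q10, q12, q14, q15}

Start with {q2, q9, q10}.
From q2 via λ: add q8.
From q9 via λ: add q6.
From q10 via λ: add q5.
From q6 via λ: add q0, q12, q15.
From q8 via λ: add q14.
From q12 via λ: add q1.
No new states can be added; the closed set is {q0, q1, q2, q5, q6, q8, q9, q10, q12, q14, q15}.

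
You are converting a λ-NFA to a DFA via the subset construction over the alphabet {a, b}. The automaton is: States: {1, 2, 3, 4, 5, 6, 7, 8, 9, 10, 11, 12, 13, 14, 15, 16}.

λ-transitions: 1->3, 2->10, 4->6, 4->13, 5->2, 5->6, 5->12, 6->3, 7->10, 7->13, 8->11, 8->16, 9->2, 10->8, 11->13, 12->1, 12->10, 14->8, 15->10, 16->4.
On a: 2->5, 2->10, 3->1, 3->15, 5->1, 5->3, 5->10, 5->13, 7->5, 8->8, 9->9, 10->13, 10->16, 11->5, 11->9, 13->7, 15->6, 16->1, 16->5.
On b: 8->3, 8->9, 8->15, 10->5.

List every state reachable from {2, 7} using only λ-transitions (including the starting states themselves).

Start with {2, 7}.
From 2 via λ: add 10.
From 7 via λ: add 13.
From 10 via λ: add 8.
From 8 via λ: add 11, 16.
From 16 via λ: add 4.
From 4 via λ: add 6.
From 6 via λ: add 3.
No new states can be added; the closed set is {2, 3, 4, 6, 7, 8, 10, 11, 13, 16}.

{2, 3, 4, 6, 7, 8, 10, 11, 13, 16}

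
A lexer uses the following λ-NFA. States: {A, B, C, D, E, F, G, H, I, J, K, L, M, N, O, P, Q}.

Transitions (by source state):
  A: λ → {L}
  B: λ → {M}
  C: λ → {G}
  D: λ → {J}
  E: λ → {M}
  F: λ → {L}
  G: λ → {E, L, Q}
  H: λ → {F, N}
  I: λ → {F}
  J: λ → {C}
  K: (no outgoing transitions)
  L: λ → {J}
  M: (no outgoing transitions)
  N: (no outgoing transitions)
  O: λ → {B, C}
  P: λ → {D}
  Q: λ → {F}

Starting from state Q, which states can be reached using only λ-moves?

{C, E, F, G, J, L, M, Q}

Start with {Q}.
From Q via λ: add F.
From F via λ: add L.
From L via λ: add J.
From J via λ: add C.
From C via λ: add G.
From G via λ: add E.
From E via λ: add M.
No new states can be added; the closed set is {C, E, F, G, J, L, M, Q}.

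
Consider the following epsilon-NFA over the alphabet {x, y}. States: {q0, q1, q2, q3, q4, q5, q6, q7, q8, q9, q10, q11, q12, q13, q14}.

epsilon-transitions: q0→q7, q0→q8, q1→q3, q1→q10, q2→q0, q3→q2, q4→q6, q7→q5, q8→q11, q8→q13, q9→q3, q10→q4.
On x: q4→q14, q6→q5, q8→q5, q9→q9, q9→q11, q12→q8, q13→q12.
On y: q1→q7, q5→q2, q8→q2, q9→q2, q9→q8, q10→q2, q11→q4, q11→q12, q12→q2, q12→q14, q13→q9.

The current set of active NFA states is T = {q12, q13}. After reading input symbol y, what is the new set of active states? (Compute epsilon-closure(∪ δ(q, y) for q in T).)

q12 on y → {q2, q14}.
q13 on y → {q9}.
Union after reading y: {q2, q9, q14}.
Now take the epsilon-closure:
From q2 via epsilon: add q0.
From q9 via epsilon: add q3.
From q0 via epsilon: add q7, q8.
From q7 via epsilon: add q5.
From q8 via epsilon: add q11, q13.
No new states can be added; the closed set is {q0, q2, q3, q5, q7, q8, q9, q11, q13, q14}.

{q0, q2, q3, q5, q7, q8, q9, q11, q13, q14}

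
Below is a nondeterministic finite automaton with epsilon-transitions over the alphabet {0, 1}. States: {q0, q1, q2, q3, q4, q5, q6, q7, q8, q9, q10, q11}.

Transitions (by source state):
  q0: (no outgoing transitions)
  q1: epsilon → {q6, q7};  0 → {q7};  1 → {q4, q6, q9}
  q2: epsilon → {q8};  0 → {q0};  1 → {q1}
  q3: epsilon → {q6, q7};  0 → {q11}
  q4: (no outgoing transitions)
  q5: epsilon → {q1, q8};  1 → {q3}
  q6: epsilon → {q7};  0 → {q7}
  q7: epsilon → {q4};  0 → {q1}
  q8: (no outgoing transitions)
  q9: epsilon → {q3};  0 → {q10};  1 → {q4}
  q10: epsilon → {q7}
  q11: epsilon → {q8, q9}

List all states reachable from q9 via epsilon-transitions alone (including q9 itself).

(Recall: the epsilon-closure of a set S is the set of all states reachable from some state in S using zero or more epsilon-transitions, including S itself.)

Start with {q9}.
From q9 via epsilon: add q3.
From q3 via epsilon: add q6, q7.
From q7 via epsilon: add q4.
No new states can be added; the closed set is {q3, q4, q6, q7, q9}.

{q3, q4, q6, q7, q9}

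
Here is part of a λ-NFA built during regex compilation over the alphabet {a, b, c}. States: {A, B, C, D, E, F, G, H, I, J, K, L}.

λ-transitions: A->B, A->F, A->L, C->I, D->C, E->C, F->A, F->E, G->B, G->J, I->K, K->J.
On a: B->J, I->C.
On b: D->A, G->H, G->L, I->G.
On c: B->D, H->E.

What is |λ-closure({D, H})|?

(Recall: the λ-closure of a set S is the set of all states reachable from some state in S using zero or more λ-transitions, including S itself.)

6

Start with {D, H}.
From D via λ: add C.
From C via λ: add I.
From I via λ: add K.
From K via λ: add J.
λ-closure = {C, D, H, I, J, K}, which has 6 states.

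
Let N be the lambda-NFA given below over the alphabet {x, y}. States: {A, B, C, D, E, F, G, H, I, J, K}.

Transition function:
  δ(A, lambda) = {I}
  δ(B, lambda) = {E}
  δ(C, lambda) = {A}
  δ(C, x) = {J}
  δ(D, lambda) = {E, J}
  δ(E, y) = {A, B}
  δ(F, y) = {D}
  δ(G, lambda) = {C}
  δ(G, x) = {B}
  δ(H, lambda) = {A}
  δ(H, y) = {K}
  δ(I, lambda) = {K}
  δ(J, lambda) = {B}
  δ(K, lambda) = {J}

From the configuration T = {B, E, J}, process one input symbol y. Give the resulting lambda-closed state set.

E on y → {A, B}.
No y-transition from B, J.
Union after reading y: {A, B}.
Now take the lambda-closure:
From A via lambda: add I.
From B via lambda: add E.
From I via lambda: add K.
From K via lambda: add J.
No new states can be added; the closed set is {A, B, E, I, J, K}.

{A, B, E, I, J, K}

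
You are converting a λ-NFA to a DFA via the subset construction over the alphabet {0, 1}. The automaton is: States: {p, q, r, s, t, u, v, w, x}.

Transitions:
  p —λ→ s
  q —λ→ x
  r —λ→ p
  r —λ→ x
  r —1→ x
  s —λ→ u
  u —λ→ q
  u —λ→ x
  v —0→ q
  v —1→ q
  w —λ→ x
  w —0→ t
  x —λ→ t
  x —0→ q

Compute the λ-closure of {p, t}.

{p, q, s, t, u, x}

Start with {p, t}.
From p via λ: add s.
From s via λ: add u.
From u via λ: add q, x.
No new states can be added; the closed set is {p, q, s, t, u, x}.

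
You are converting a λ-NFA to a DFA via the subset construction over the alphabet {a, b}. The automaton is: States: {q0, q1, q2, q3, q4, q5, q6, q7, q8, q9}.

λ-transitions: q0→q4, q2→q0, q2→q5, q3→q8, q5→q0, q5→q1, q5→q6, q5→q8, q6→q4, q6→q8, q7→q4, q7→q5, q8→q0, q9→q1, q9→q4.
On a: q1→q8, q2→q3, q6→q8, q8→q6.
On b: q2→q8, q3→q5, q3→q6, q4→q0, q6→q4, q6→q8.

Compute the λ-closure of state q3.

{q0, q3, q4, q8}

Start with {q3}.
From q3 via λ: add q8.
From q8 via λ: add q0.
From q0 via λ: add q4.
No new states can be added; the closed set is {q0, q3, q4, q8}.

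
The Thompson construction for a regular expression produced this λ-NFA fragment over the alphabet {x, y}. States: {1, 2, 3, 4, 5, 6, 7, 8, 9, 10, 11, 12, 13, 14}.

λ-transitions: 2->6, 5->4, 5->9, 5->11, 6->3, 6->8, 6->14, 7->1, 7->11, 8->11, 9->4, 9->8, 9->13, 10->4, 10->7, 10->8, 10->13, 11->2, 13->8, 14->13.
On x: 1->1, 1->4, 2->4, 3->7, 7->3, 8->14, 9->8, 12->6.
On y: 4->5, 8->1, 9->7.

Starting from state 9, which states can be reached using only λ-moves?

{2, 3, 4, 6, 8, 9, 11, 13, 14}

Start with {9}.
From 9 via λ: add 4, 8, 13.
From 8 via λ: add 11.
From 11 via λ: add 2.
From 2 via λ: add 6.
From 6 via λ: add 3, 14.
No new states can be added; the closed set is {2, 3, 4, 6, 8, 9, 11, 13, 14}.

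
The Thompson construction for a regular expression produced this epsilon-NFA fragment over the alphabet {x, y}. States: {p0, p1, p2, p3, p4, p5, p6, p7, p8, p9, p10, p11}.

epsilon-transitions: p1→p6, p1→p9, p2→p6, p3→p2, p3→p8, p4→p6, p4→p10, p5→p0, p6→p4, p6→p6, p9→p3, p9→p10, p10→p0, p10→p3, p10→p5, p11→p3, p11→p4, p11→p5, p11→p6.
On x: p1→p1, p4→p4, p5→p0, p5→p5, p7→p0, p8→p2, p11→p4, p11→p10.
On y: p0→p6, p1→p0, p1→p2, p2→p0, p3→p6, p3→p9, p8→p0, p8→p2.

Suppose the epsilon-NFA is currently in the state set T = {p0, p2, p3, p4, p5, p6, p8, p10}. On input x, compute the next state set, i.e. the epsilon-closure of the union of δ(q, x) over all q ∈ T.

p4 on x → {p4}.
p5 on x → {p0, p5}.
p8 on x → {p2}.
No x-transition from p0, p2, p3, p6, p10.
Union after reading x: {p0, p2, p4, p5}.
Now take the epsilon-closure:
From p2 via epsilon: add p6.
From p4 via epsilon: add p10.
From p10 via epsilon: add p3.
From p3 via epsilon: add p8.
No new states can be added; the closed set is {p0, p2, p3, p4, p5, p6, p8, p10}.

{p0, p2, p3, p4, p5, p6, p8, p10}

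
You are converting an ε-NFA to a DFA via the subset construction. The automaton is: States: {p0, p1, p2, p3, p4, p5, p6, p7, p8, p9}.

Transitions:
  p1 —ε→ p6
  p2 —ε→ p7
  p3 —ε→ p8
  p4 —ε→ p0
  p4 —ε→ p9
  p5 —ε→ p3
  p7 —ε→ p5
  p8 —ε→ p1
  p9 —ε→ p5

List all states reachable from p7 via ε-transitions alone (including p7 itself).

{p1, p3, p5, p6, p7, p8}

Start with {p7}.
From p7 via ε: add p5.
From p5 via ε: add p3.
From p3 via ε: add p8.
From p8 via ε: add p1.
From p1 via ε: add p6.
No new states can be added; the closed set is {p1, p3, p5, p6, p7, p8}.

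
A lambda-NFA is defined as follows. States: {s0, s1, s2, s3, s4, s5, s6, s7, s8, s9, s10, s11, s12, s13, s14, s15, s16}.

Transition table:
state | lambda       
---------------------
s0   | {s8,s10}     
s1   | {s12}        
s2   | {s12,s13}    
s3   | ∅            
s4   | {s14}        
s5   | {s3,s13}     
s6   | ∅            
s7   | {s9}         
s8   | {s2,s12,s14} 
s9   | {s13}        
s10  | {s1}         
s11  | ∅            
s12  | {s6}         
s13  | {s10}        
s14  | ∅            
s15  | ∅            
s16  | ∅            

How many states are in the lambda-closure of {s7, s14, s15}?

9

Start with {s7, s14, s15}.
From s7 via lambda: add s9.
From s9 via lambda: add s13.
From s13 via lambda: add s10.
From s10 via lambda: add s1.
From s1 via lambda: add s12.
From s12 via lambda: add s6.
lambda-closure = {s1, s6, s7, s9, s10, s12, s13, s14, s15}, which has 9 states.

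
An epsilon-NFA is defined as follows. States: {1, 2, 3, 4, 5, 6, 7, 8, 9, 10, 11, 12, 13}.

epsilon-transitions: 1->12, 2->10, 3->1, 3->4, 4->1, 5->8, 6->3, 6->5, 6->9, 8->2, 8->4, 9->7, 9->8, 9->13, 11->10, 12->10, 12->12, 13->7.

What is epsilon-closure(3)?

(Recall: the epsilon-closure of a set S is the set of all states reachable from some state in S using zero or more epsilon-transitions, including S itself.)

Start with {3}.
From 3 via epsilon: add 1, 4.
From 1 via epsilon: add 12.
From 12 via epsilon: add 10.
No new states can be added; the closed set is {1, 3, 4, 10, 12}.

{1, 3, 4, 10, 12}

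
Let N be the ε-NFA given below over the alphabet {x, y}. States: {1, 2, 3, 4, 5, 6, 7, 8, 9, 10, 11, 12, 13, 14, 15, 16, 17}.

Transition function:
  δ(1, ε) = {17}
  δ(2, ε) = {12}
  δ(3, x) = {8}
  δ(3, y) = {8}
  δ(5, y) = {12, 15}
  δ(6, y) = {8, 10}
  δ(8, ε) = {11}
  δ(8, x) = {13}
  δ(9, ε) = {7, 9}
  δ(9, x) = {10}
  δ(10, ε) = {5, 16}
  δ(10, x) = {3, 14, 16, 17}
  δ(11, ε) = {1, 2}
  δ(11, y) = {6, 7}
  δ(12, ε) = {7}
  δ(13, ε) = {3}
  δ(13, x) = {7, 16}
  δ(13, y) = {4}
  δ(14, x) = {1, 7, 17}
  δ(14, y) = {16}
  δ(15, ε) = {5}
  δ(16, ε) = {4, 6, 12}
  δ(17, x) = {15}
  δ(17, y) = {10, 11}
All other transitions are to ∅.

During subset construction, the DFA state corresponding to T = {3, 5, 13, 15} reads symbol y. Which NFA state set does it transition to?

3 on y → {8}.
5 on y → {12, 15}.
13 on y → {4}.
No y-transition from 15.
Union after reading y: {4, 8, 12, 15}.
Now take the ε-closure:
From 8 via ε: add 11.
From 12 via ε: add 7.
From 15 via ε: add 5.
From 11 via ε: add 1, 2.
From 1 via ε: add 17.
No new states can be added; the closed set is {1, 2, 4, 5, 7, 8, 11, 12, 15, 17}.

{1, 2, 4, 5, 7, 8, 11, 12, 15, 17}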